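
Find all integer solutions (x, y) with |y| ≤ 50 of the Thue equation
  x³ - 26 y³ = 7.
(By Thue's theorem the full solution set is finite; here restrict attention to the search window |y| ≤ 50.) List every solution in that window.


The equation is x³ - 26y³ = 7. For fixed y, x³ = 26·y³ + 7, so a solution requires the RHS to be a perfect cube.
Strategy: iterate y from -50 to 50, compute RHS = 26·y³ + 7, and check whether it is a (positive or negative) perfect cube.
Check small values of y:
  y = 0: RHS = 7 is not a perfect cube.
  y = 1: RHS = 33 is not a perfect cube.
  y = -1: RHS = -19 is not a perfect cube.
  y = 2: RHS = 215 is not a perfect cube.
  y = -2: RHS = -201 is not a perfect cube.
  y = 3: RHS = 709 is not a perfect cube.
  y = -3: RHS = -695 is not a perfect cube.
Continuing the search up to |y| = 50 finds no solutions either.
No (x, y) in the scanned range satisfies the equation.

No integer solutions with |y| ≤ 50.


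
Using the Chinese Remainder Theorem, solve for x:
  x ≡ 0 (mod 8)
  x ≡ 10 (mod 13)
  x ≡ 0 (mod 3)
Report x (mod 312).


Moduli 8, 13, 3 are pairwise coprime; by CRT there is a unique solution modulo M = 8 · 13 · 3 = 312.
Solve pairwise, accumulating the modulus:
  Start with x ≡ 0 (mod 8).
  Combine with x ≡ 10 (mod 13): since gcd(8, 13) = 1, we get a unique residue mod 104.
    Write x = 0 + 8·t and substitute into x ≡ 10 (mod 13): 8·t ≡ 10 − 0 = 10 (mod 13).
    The inverse of 8 mod 13 is 5 (since 8·5 = 40 = 3·13 + 1), so t ≡ 5·10 = 50 ≡ 11 (mod 13).
    Then x = 0 + 8·11 = 88, valid modulo lcm(8, 13) = 104: x ≡ 88 (mod 104).
  Combine with x ≡ 0 (mod 3): since gcd(104, 3) = 1, we get a unique residue mod 312.
    Write x = 88 + 104·t and substitute into x ≡ 0 (mod 3): 104·t ≡ 0 − 88 = -88 (mod 3).
    Reduce coefficients mod 3: 2·t ≡ 2 (mod 3).
    The inverse of 2 mod 3 is 2 (since 2·2 = 4 = 1·3 + 1), so t ≡ 2·2 = 4 ≡ 1 (mod 3).
    Then x = 88 + 104·1 = 192, valid modulo lcm(104, 3) = 312: x ≡ 192 (mod 312).
Verify: 192 mod 8 = 0 ✓, 192 mod 13 = 10 ✓, 192 mod 3 = 0 ✓.

x ≡ 192 (mod 312).


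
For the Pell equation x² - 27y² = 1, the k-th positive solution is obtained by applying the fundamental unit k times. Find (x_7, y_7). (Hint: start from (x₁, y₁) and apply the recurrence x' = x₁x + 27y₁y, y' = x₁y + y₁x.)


Step 1: Find the fundamental solution (x₁, y₁) of x² - 27y² = 1.
  Expand √27 as a continued fraction. a₀ = ⌊√27⌋ = 5; iterate m_{k+1} = d_k·a_k − m_k, d_{k+1} = (27 − m_{k+1}²)/d_k, a_{k+1} = ⌊(a₀ + m_{k+1})/d_{k+1}⌋ (starting m₀ = 0, d₀ = 1), with convergents p_k = a_k·p_{k-1} + p_{k-2}, q_k = a_k·q_{k-1} + q_{k-2} (p₋₁ = 1, q₋₁ = 0):
  k = 0: a₀ = 5; p₀/q₀ = 5/1; p₀² − 27·q₀² = 25 − 27 = -2.
  k = 1: m = 5, d = 2, a = ⌊(5 + 5)/2⌋ = 5; p/q = (5·5 + 1)/(5·1 + 0) = 26/5; p² − 27·q² = 676 − 675 = 1.
  The first convergent with p² − 27·q² = 1 gives the fundamental solution (x₁, y₁) = (26, 5).
Step 2: Apply the recurrence (x_{n+1}, y_{n+1}) = (x₁x_n + 27y₁y_n, x₁y_n + y₁x_n) repeatedly.
  From (x_1, y_1) = (26, 5): x_2 = 26·26 + 27·5·5 = 1351; y_2 = 26·5 + 5·26 = 260.
  From (x_2, y_2) = (1351, 260): x_3 = 26·1351 + 27·5·260 = 70226; y_3 = 26·260 + 5·1351 = 13515.
  From (x_3, y_3) = (70226, 13515): x_4 = 26·70226 + 27·5·13515 = 3650401; y_4 = 26·13515 + 5·70226 = 702520.
  From (x_4, y_4) = (3650401, 702520): x_5 = 26·3650401 + 27·5·702520 = 189750626; y_5 = 26·702520 + 5·3650401 = 36517525.
  From (x_5, y_5) = (189750626, 36517525): x_6 = 26·189750626 + 27·5·36517525 = 9863382151; y_6 = 26·36517525 + 5·189750626 = 1898208780.
  From (x_6, y_6) = (9863382151, 1898208780): x_7 = 26·9863382151 + 27·5·1898208780 = 512706121226; y_7 = 26·1898208780 + 5·9863382151 = 98670339035.
Step 3: Verify x_7² - 27·y_7² = 262867566742609807743076 - 262867566742609807743075 = 1 (should be 1). ✓

(x_1, y_1) = (26, 5); (x_7, y_7) = (512706121226, 98670339035).


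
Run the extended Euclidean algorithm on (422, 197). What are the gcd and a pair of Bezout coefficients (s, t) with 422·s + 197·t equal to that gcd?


Euclidean algorithm on (422, 197) — divide until remainder is 0:
  422 = 2 · 197 + 28
  197 = 7 · 28 + 1
  28 = 28 · 1 + 0
gcd(422, 197) = 1.
Track Bezout coefficients alongside the remainders: start with r₀ = 422 = a·1 + b·0 (s = 1, t = 0) and r₁ = 197 = a·0 + b·1 (s = 0, t = 1); each new remainder r_{k+1} = r_{k-1} − q_k·r_k inherits s_{k+1} = s_{k-1} − q_k·s_k, t_{k+1} = t_{k-1} − q_k·t_k, so r_k = a·s_k + b·t_k at every step:
  q = 2: r = 28, s = 1 − 2·0 = 1, t = 0 − 2·1 = -2  (check: 422·1 + 197·(-2) = 28)
  q = 7: r = 1, s = 0 − 7·1 = -7, t = 1 − 7·(-2) = 15  (check: 422·(-7) + 197·15 = 1)
The row with r = 1 (the gcd) gives the Bezout coefficients s = -7, t = 15.
Result: 422 · (-7) + 197 · (15) = 1.

gcd(422, 197) = 1; s = -7, t = 15 (check: 422·(-7) + 197·15 = 1).


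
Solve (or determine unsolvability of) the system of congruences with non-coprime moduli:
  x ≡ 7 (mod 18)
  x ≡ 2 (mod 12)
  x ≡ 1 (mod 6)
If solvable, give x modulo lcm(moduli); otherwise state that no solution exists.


Moduli 18, 12, 6 are not pairwise coprime, so CRT works modulo lcm(m_i) when all pairwise compatibility conditions hold.
Pairwise compatibility: gcd(m_i, m_j) must divide a_i - a_j for every pair.
Merge one congruence at a time:
  Start: x ≡ 7 (mod 18).
  Combine with x ≡ 2 (mod 12): gcd(18, 12) = 6, and 2 - 7 = -5 is NOT divisible by 6.
    ⇒ system is inconsistent (no integer solution).

No solution (the system is inconsistent).


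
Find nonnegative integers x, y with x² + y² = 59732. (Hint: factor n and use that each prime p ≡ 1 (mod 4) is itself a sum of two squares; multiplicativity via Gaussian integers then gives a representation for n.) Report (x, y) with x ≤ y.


Step 1: Factor n = 59732 = 2^2 · 109 · 137.
Step 2: Check the mod-4 condition on each prime factor: 2 = 2 (special); 109 ≡ 1 (mod 4), exponent 1; 137 ≡ 1 (mod 4), exponent 1.
All primes ≡ 3 (mod 4) appear to even exponent (or don't appear), so by the two-squares theorem n IS expressible as a sum of two squares.
Step 3: Build a representation. Group n = k² · m with k = 2 and m = 109 · 137 = 14933 (a product of primes ≡ 1 (mod 4)); a representation of m scales to one of n via (k·x)² + (k·y)² = k²(x² + y²). Each prime p ≡ 1 (mod 4) is itself a sum of two squares; find a² by testing p − a² for a perfect square:
  109: 109 − 1² = 108, 109 − 2² = 105, 109 − 3² = 100 = 10² ⇒ 109 = 3² + 10².
  137: 137 − 1² = 136, 137 − 2² = 133, 137 − 3² = 128, 137 − 4² = 121 = 11² ⇒ 137 = 4² + 11².
  Combine using the Brahmagupta–Fibonacci identity (a² + b²)(c² + d²) = (ac − bd)² + (ad + bc)² = (ac + bd)² + (ad − bc)²:
  109 · 137 = 14933: from (3² + 10²)(4² + 11²), take (3·4 − 10·11, 3·11 + 10·4) = (12 − 110, 33 + 40) = (-98, 73); dropping signs (only squares matter) gives (98, 73); check 98² + 73² = 9604 + 5329 = 14933 ✓.
  Scale by k = 2: (2·98, 2·73) = (196, 146).
Step 4: Order so x ≤ y and verify: 146² + 196² = 21316 + 38416 = 59732 = n. ✓

n = 59732 = 146² + 196² (one valid representation with x ≤ y).


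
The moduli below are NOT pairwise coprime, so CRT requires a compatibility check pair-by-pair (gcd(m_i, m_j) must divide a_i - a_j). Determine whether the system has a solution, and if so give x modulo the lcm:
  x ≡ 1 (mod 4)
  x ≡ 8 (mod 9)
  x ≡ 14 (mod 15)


Moduli 4, 9, 15 are not pairwise coprime, so CRT works modulo lcm(m_i) when all pairwise compatibility conditions hold.
Pairwise compatibility: gcd(m_i, m_j) must divide a_i - a_j for every pair.
Merge one congruence at a time:
  Start: x ≡ 1 (mod 4).
  Combine with x ≡ 8 (mod 9): gcd(4, 9) = 1; 8 - 1 = 7, which IS divisible by 1, so compatible.
    Write x = 1 + 4·t and substitute into x ≡ 8 (mod 9): 4·t ≡ 8 − 1 = 7 (mod 9).
    The inverse of 4 mod 9 is 7 (since 4·7 = 28 = 3·9 + 1), so t ≡ 7·7 = 49 ≡ 4 (mod 9).
    Then x = 1 + 4·4 = 17, valid modulo lcm(4, 9) = 36: x ≡ 17 (mod 36).
  Combine with x ≡ 14 (mod 15): gcd(36, 15) = 3; 14 - 17 = -3, which IS divisible by 3, so compatible.
    Write x = 17 + 36·t and substitute into x ≡ 14 (mod 15): 36·t ≡ 14 − 17 = -3 (mod 15).
    Divide the congruence (and modulus) by g = 3: 12·t ≡ -1 (mod 5).
    Reduce coefficients mod 5: 2·t ≡ 4 (mod 5).
    The inverse of 2 mod 5 is 3 (since 2·3 = 6 = 1·5 + 1), so t ≡ 3·4 = 12 ≡ 2 (mod 5).
    Then x = 17 + 36·2 = 89, valid modulo lcm(36, 15) = 180: x ≡ 89 (mod 180).
Verify: 89 mod 4 = 1, 89 mod 9 = 8, 89 mod 15 = 14.

x ≡ 89 (mod 180).


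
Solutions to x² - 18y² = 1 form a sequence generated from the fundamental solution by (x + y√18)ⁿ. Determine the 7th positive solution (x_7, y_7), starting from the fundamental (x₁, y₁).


Step 1: Find the fundamental solution (x₁, y₁) of x² - 18y² = 1.
  Expand √18 as a continued fraction. a₀ = ⌊√18⌋ = 4; iterate m_{k+1} = d_k·a_k − m_k, d_{k+1} = (18 − m_{k+1}²)/d_k, a_{k+1} = ⌊(a₀ + m_{k+1})/d_{k+1}⌋ (starting m₀ = 0, d₀ = 1), with convergents p_k = a_k·p_{k-1} + p_{k-2}, q_k = a_k·q_{k-1} + q_{k-2} (p₋₁ = 1, q₋₁ = 0):
  k = 0: a₀ = 4; p₀/q₀ = 4/1; p₀² − 18·q₀² = 16 − 18 = -2.
  k = 1: m = 4, d = 2, a = ⌊(4 + 4)/2⌋ = 4; p/q = (4·4 + 1)/(4·1 + 0) = 17/4; p² − 18·q² = 289 − 288 = 1.
  The first convergent with p² − 18·q² = 1 gives the fundamental solution (x₁, y₁) = (17, 4).
Step 2: Apply the recurrence (x_{n+1}, y_{n+1}) = (x₁x_n + 18y₁y_n, x₁y_n + y₁x_n) repeatedly.
  From (x_1, y_1) = (17, 4): x_2 = 17·17 + 18·4·4 = 577; y_2 = 17·4 + 4·17 = 136.
  From (x_2, y_2) = (577, 136): x_3 = 17·577 + 18·4·136 = 19601; y_3 = 17·136 + 4·577 = 4620.
  From (x_3, y_3) = (19601, 4620): x_4 = 17·19601 + 18·4·4620 = 665857; y_4 = 17·4620 + 4·19601 = 156944.
  From (x_4, y_4) = (665857, 156944): x_5 = 17·665857 + 18·4·156944 = 22619537; y_5 = 17·156944 + 4·665857 = 5331476.
  From (x_5, y_5) = (22619537, 5331476): x_6 = 17·22619537 + 18·4·5331476 = 768398401; y_6 = 17·5331476 + 4·22619537 = 181113240.
  From (x_6, y_6) = (768398401, 181113240): x_7 = 17·768398401 + 18·4·181113240 = 26102926097; y_7 = 17·181113240 + 4·768398401 = 6152518684.
Step 3: Verify x_7² - 18·y_7² = 681362750825443653409 - 681362750825443653408 = 1 (should be 1). ✓

(x_1, y_1) = (17, 4); (x_7, y_7) = (26102926097, 6152518684).


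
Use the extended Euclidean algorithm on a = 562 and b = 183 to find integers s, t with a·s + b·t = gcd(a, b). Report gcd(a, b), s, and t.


Euclidean algorithm on (562, 183) — divide until remainder is 0:
  562 = 3 · 183 + 13
  183 = 14 · 13 + 1
  13 = 13 · 1 + 0
gcd(562, 183) = 1.
Track Bezout coefficients alongside the remainders: start with r₀ = 562 = a·1 + b·0 (s = 1, t = 0) and r₁ = 183 = a·0 + b·1 (s = 0, t = 1); each new remainder r_{k+1} = r_{k-1} − q_k·r_k inherits s_{k+1} = s_{k-1} − q_k·s_k, t_{k+1} = t_{k-1} − q_k·t_k, so r_k = a·s_k + b·t_k at every step:
  q = 3: r = 13, s = 1 − 3·0 = 1, t = 0 − 3·1 = -3  (check: 562·1 + 183·(-3) = 13)
  q = 14: r = 1, s = 0 − 14·1 = -14, t = 1 − 14·(-3) = 43  (check: 562·(-14) + 183·43 = 1)
The row with r = 1 (the gcd) gives the Bezout coefficients s = -14, t = 43.
Result: 562 · (-14) + 183 · (43) = 1.

gcd(562, 183) = 1; s = -14, t = 43 (check: 562·(-14) + 183·43 = 1).


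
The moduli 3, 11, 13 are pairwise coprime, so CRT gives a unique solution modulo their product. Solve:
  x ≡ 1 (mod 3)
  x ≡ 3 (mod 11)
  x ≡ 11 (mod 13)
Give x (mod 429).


Moduli 3, 11, 13 are pairwise coprime; by CRT there is a unique solution modulo M = 3 · 11 · 13 = 429.
Solve pairwise, accumulating the modulus:
  Start with x ≡ 1 (mod 3).
  Combine with x ≡ 3 (mod 11): since gcd(3, 11) = 1, we get a unique residue mod 33.
    Write x = 1 + 3·t and substitute into x ≡ 3 (mod 11): 3·t ≡ 3 − 1 = 2 (mod 11).
    The inverse of 3 mod 11 is 4 (since 3·4 = 12 = 1·11 + 1), so t ≡ 4·2 = 8 ≡ 8 (mod 11).
    Then x = 1 + 3·8 = 25, valid modulo lcm(3, 11) = 33: x ≡ 25 (mod 33).
  Combine with x ≡ 11 (mod 13): since gcd(33, 13) = 1, we get a unique residue mod 429.
    Write x = 25 + 33·t and substitute into x ≡ 11 (mod 13): 33·t ≡ 11 − 25 = -14 (mod 13).
    Reduce coefficients mod 13: 7·t ≡ 12 (mod 13).
    The inverse of 7 mod 13 is 2 (since 7·2 = 14 = 1·13 + 1), so t ≡ 2·12 = 24 ≡ 11 (mod 13).
    Then x = 25 + 33·11 = 388, valid modulo lcm(33, 13) = 429: x ≡ 388 (mod 429).
Verify: 388 mod 3 = 1 ✓, 388 mod 11 = 3 ✓, 388 mod 13 = 11 ✓.

x ≡ 388 (mod 429).


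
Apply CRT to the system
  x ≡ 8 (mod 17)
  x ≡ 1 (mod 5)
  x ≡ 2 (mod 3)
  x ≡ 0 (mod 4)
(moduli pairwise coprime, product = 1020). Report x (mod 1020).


Product of moduli M = 17 · 5 · 3 · 4 = 1020.
Merge one congruence at a time:
  Start: x ≡ 8 (mod 17).
  Combine with x ≡ 1 (mod 5); new modulus lcm = 85.
    Write x = 8 + 17·t and substitute into x ≡ 1 (mod 5): 17·t ≡ 1 − 8 = -7 (mod 5).
    Reduce coefficients mod 5: 2·t ≡ 3 (mod 5).
    The inverse of 2 mod 5 is 3 (since 2·3 = 6 = 1·5 + 1), so t ≡ 3·3 = 9 ≡ 4 (mod 5).
    Then x = 8 + 17·4 = 76, valid modulo lcm(17, 5) = 85: x ≡ 76 (mod 85).
  Combine with x ≡ 2 (mod 3); new modulus lcm = 255.
    Write x = 76 + 85·t and substitute into x ≡ 2 (mod 3): 85·t ≡ 2 − 76 = -74 (mod 3).
    Reduce coefficients mod 3: 1·t ≡ 1 (mod 3).
    So t ≡ 1 (mod 3).
    Then x = 76 + 85·1 = 161, valid modulo lcm(85, 3) = 255: x ≡ 161 (mod 255).
  Combine with x ≡ 0 (mod 4); new modulus lcm = 1020.
    Write x = 161 + 255·t and substitute into x ≡ 0 (mod 4): 255·t ≡ 0 − 161 = -161 (mod 4).
    Reduce coefficients mod 4: 3·t ≡ 3 (mod 4).
    The inverse of 3 mod 4 is 3 (since 3·3 = 9 = 2·4 + 1), so t ≡ 3·3 = 9 ≡ 1 (mod 4).
    Then x = 161 + 255·1 = 416, valid modulo lcm(255, 4) = 1020: x ≡ 416 (mod 1020).
Verify against each original: 416 mod 17 = 8, 416 mod 5 = 1, 416 mod 3 = 2, 416 mod 4 = 0.

x ≡ 416 (mod 1020).


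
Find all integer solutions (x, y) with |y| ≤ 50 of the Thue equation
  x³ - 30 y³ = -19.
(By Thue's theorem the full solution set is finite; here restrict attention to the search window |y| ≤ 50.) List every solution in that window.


The equation is x³ - 30y³ = -19. For fixed y, x³ = 30·y³ − 19, so a solution requires the RHS to be a perfect cube.
Strategy: iterate y from -50 to 50, compute RHS = 30·y³ − 19, and check whether it is a (positive or negative) perfect cube.
Check small values of y:
  y = 0: RHS = -19 is not a perfect cube.
  y = 1: RHS = 11 is not a perfect cube.
  y = -1: RHS = -49 is not a perfect cube.
  y = 2: RHS = 221 is not a perfect cube.
  y = -2: RHS = -259 is not a perfect cube.
  y = 3: RHS = 791 is not a perfect cube.
  y = -3: RHS = -829 is not a perfect cube.
Continuing the search up to |y| = 50 finds no solutions either.
No (x, y) in the scanned range satisfies the equation.

No integer solutions with |y| ≤ 50.


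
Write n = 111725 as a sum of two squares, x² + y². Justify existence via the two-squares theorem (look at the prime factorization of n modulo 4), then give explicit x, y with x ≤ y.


Step 1: Factor n = 111725 = 5^2 · 41 · 109.
Step 2: Check the mod-4 condition on each prime factor: 5 ≡ 1 (mod 4), exponent 2; 41 ≡ 1 (mod 4), exponent 1; 109 ≡ 1 (mod 4), exponent 1.
All primes ≡ 3 (mod 4) appear to even exponent (or don't appear), so by the two-squares theorem n IS expressible as a sum of two squares.
Step 3: Build a representation. Group n = k² · m with k = 5 and m = 41 · 109 = 4469 (a product of primes ≡ 1 (mod 4)); a representation of m scales to one of n via (k·x)² + (k·y)² = k²(x² + y²). Each prime p ≡ 1 (mod 4) is itself a sum of two squares; find a² by testing p − a² for a perfect square:
  41: 41 − 1² = 40, 41 − 2² = 37, 41 − 3² = 32, 41 − 4² = 25 = 5² ⇒ 41 = 4² + 5².
  109: 109 − 1² = 108, 109 − 2² = 105, 109 − 3² = 100 = 10² ⇒ 109 = 3² + 10².
  Combine using the Brahmagupta–Fibonacci identity (a² + b²)(c² + d²) = (ac − bd)² + (ad + bc)² = (ac + bd)² + (ad − bc)²:
  41 · 109 = 4469: from (4² + 5²)(3² + 10²), take (4·3 − 5·10, 4·10 + 5·3) = (12 − 50, 40 + 15) = (-38, 55); dropping signs (only squares matter) gives (38, 55); check 38² + 55² = 1444 + 3025 = 4469 ✓.
  Scale by k = 5: (5·38, 5·55) = (190, 275).
Step 4: Order so x ≤ y and verify: 190² + 275² = 36100 + 75625 = 111725 = n. ✓

n = 111725 = 190² + 275² (one valid representation with x ≤ y).


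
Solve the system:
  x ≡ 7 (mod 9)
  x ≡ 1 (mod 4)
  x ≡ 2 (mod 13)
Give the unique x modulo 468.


Moduli 9, 4, 13 are pairwise coprime; by CRT there is a unique solution modulo M = 9 · 4 · 13 = 468.
Solve pairwise, accumulating the modulus:
  Start with x ≡ 7 (mod 9).
  Combine with x ≡ 1 (mod 4): since gcd(9, 4) = 1, we get a unique residue mod 36.
    Write x = 7 + 9·t and substitute into x ≡ 1 (mod 4): 9·t ≡ 1 − 7 = -6 (mod 4).
    Reduce coefficients mod 4: 1·t ≡ 2 (mod 4).
    So t ≡ 2 (mod 4).
    Then x = 7 + 9·2 = 25, valid modulo lcm(9, 4) = 36: x ≡ 25 (mod 36).
  Combine with x ≡ 2 (mod 13): since gcd(36, 13) = 1, we get a unique residue mod 468.
    Write x = 25 + 36·t and substitute into x ≡ 2 (mod 13): 36·t ≡ 2 − 25 = -23 (mod 13).
    Reduce coefficients mod 13: 10·t ≡ 3 (mod 13).
    The inverse of 10 mod 13 is 4 (since 10·4 = 40 = 3·13 + 1), so t ≡ 4·3 = 12 ≡ 12 (mod 13).
    Then x = 25 + 36·12 = 457, valid modulo lcm(36, 13) = 468: x ≡ 457 (mod 468).
Verify: 457 mod 9 = 7 ✓, 457 mod 4 = 1 ✓, 457 mod 13 = 2 ✓.

x ≡ 457 (mod 468).


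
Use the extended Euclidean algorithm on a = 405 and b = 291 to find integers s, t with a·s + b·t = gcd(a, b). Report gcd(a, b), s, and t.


Euclidean algorithm on (405, 291) — divide until remainder is 0:
  405 = 1 · 291 + 114
  291 = 2 · 114 + 63
  114 = 1 · 63 + 51
  63 = 1 · 51 + 12
  51 = 4 · 12 + 3
  12 = 4 · 3 + 0
gcd(405, 291) = 3.
Track Bezout coefficients alongside the remainders: start with r₀ = 405 = a·1 + b·0 (s = 1, t = 0) and r₁ = 291 = a·0 + b·1 (s = 0, t = 1); each new remainder r_{k+1} = r_{k-1} − q_k·r_k inherits s_{k+1} = s_{k-1} − q_k·s_k, t_{k+1} = t_{k-1} − q_k·t_k, so r_k = a·s_k + b·t_k at every step:
  q = 1: r = 114, s = 1 − 1·0 = 1, t = 0 − 1·1 = -1  (check: 405·1 + 291·(-1) = 114)
  q = 2: r = 63, s = 0 − 2·1 = -2, t = 1 − 2·(-1) = 3  (check: 405·(-2) + 291·3 = 63)
  q = 1: r = 51, s = 1 − 1·(-2) = 3, t = -1 − 1·3 = -4  (check: 405·3 + 291·(-4) = 51)
  q = 1: r = 12, s = -2 − 1·3 = -5, t = 3 − 1·(-4) = 7  (check: 405·(-5) + 291·7 = 12)
  q = 4: r = 3, s = 3 − 4·(-5) = 23, t = -4 − 4·7 = -32  (check: 405·23 + 291·(-32) = 3)
The row with r = 3 (the gcd) gives the Bezout coefficients s = 23, t = -32.
Result: 405 · (23) + 291 · (-32) = 3.

gcd(405, 291) = 3; s = 23, t = -32 (check: 405·23 + 291·(-32) = 3).


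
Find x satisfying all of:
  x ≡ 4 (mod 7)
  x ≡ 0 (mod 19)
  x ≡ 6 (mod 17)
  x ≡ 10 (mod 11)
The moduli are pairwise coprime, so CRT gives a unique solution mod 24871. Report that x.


Product of moduli M = 7 · 19 · 17 · 11 = 24871.
Merge one congruence at a time:
  Start: x ≡ 4 (mod 7).
  Combine with x ≡ 0 (mod 19); new modulus lcm = 133.
    Write x = 4 + 7·t and substitute into x ≡ 0 (mod 19): 7·t ≡ 0 − 4 = -4 (mod 19).
    Reduce coefficients mod 19: 7·t ≡ 15 (mod 19).
    The inverse of 7 mod 19 is 11 (since 7·11 = 77 = 4·19 + 1), so t ≡ 11·15 = 165 ≡ 13 (mod 19).
    Then x = 4 + 7·13 = 95, valid modulo lcm(7, 19) = 133: x ≡ 95 (mod 133).
  Combine with x ≡ 6 (mod 17); new modulus lcm = 2261.
    Write x = 95 + 133·t and substitute into x ≡ 6 (mod 17): 133·t ≡ 6 − 95 = -89 (mod 17).
    Reduce coefficients mod 17: 14·t ≡ 13 (mod 17).
    The inverse of 14 mod 17 is 11 (since 14·11 = 154 = 9·17 + 1), so t ≡ 11·13 = 143 ≡ 7 (mod 17).
    Then x = 95 + 133·7 = 1026, valid modulo lcm(133, 17) = 2261: x ≡ 1026 (mod 2261).
  Combine with x ≡ 10 (mod 11); new modulus lcm = 24871.
    Write x = 1026 + 2261·t and substitute into x ≡ 10 (mod 11): 2261·t ≡ 10 − 1026 = -1016 (mod 11).
    Reduce coefficients mod 11: 6·t ≡ 7 (mod 11).
    The inverse of 6 mod 11 is 2 (since 6·2 = 12 = 1·11 + 1), so t ≡ 2·7 = 14 ≡ 3 (mod 11).
    Then x = 1026 + 2261·3 = 7809, valid modulo lcm(2261, 11) = 24871: x ≡ 7809 (mod 24871).
Verify against each original: 7809 mod 7 = 4, 7809 mod 19 = 0, 7809 mod 17 = 6, 7809 mod 11 = 10.

x ≡ 7809 (mod 24871).


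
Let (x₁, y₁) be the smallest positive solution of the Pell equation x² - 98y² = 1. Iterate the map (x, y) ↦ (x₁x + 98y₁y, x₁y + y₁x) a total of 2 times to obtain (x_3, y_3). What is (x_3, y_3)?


Step 1: Find the fundamental solution (x₁, y₁) of x² - 98y² = 1.
  Expand √98 as a continued fraction. a₀ = ⌊√98⌋ = 9; iterate m_{k+1} = d_k·a_k − m_k, d_{k+1} = (98 − m_{k+1}²)/d_k, a_{k+1} = ⌊(a₀ + m_{k+1})/d_{k+1}⌋ (starting m₀ = 0, d₀ = 1), with convergents p_k = a_k·p_{k-1} + p_{k-2}, q_k = a_k·q_{k-1} + q_{k-2} (p₋₁ = 1, q₋₁ = 0):
  k = 0: a₀ = 9; p₀/q₀ = 9/1; p₀² − 98·q₀² = 81 − 98 = -17.
  k = 1: m = 9, d = 17, a = ⌊(9 + 9)/17⌋ = 1; p/q = (1·9 + 1)/(1·1 + 0) = 10/1; p² − 98·q² = 100 − 98 = 2.
  k = 2: m = 8, d = 2, a = ⌊(9 + 8)/2⌋ = 8; p/q = (8·10 + 9)/(8·1 + 1) = 89/9; p² − 98·q² = 7921 − 7938 = -17.
  k = 3: m = 8, d = 17, a = ⌊(9 + 8)/17⌋ = 1; p/q = (1·89 + 10)/(1·9 + 1) = 99/10; p² − 98·q² = 9801 − 9800 = 1.
  The first convergent with p² − 98·q² = 1 gives the fundamental solution (x₁, y₁) = (99, 10).
Step 2: Apply the recurrence (x_{n+1}, y_{n+1}) = (x₁x_n + 98y₁y_n, x₁y_n + y₁x_n) repeatedly.
  From (x_1, y_1) = (99, 10): x_2 = 99·99 + 98·10·10 = 19601; y_2 = 99·10 + 10·99 = 1980.
  From (x_2, y_2) = (19601, 1980): x_3 = 99·19601 + 98·10·1980 = 3880899; y_3 = 99·1980 + 10·19601 = 392030.
Step 3: Verify x_3² - 98·y_3² = 15061377048201 - 15061377048200 = 1 (should be 1). ✓

(x_1, y_1) = (99, 10); (x_3, y_3) = (3880899, 392030).


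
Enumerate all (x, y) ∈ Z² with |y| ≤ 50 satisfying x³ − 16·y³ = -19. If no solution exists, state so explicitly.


The equation is x³ - 16y³ = -19. For fixed y, x³ = 16·y³ − 19, so a solution requires the RHS to be a perfect cube.
Strategy: iterate y from -50 to 50, compute RHS = 16·y³ − 19, and check whether it is a (positive or negative) perfect cube.
Check small values of y:
  y = 0: RHS = -19 is not a perfect cube.
  y = 1: RHS = -3 is not a perfect cube.
  y = -1: RHS = -35 is not a perfect cube.
  y = 2: RHS = 109 is not a perfect cube.
  y = -2: RHS = -147 is not a perfect cube.
  y = 3: RHS = 413 is not a perfect cube.
  y = -3: RHS = -451 is not a perfect cube.
Continuing the search up to |y| = 50 finds no solutions either.
No (x, y) in the scanned range satisfies the equation.

No integer solutions with |y| ≤ 50.


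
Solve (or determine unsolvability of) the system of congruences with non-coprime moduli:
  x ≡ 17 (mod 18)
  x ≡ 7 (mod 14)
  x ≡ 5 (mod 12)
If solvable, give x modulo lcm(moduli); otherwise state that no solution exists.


Moduli 18, 14, 12 are not pairwise coprime, so CRT works modulo lcm(m_i) when all pairwise compatibility conditions hold.
Pairwise compatibility: gcd(m_i, m_j) must divide a_i - a_j for every pair.
Merge one congruence at a time:
  Start: x ≡ 17 (mod 18).
  Combine with x ≡ 7 (mod 14): gcd(18, 14) = 2; 7 - 17 = -10, which IS divisible by 2, so compatible.
    Write x = 17 + 18·t and substitute into x ≡ 7 (mod 14): 18·t ≡ 7 − 17 = -10 (mod 14).
    Divide the congruence (and modulus) by g = 2: 9·t ≡ -5 (mod 7).
    Reduce coefficients mod 7: 2·t ≡ 2 (mod 7).
    The inverse of 2 mod 7 is 4 (since 2·4 = 8 = 1·7 + 1), so t ≡ 4·2 = 8 ≡ 1 (mod 7).
    Then x = 17 + 18·1 = 35, valid modulo lcm(18, 14) = 126: x ≡ 35 (mod 126).
  Combine with x ≡ 5 (mod 12): gcd(126, 12) = 6; 5 - 35 = -30, which IS divisible by 6, so compatible.
    Write x = 35 + 126·t and substitute into x ≡ 5 (mod 12): 126·t ≡ 5 − 35 = -30 (mod 12).
    Divide the congruence (and modulus) by g = 6: 21·t ≡ -5 (mod 2).
    Reduce coefficients mod 2: 1·t ≡ 1 (mod 2).
    So t ≡ 1 (mod 2).
    Then x = 35 + 126·1 = 161, valid modulo lcm(126, 12) = 252: x ≡ 161 (mod 252).
Verify: 161 mod 18 = 17, 161 mod 14 = 7, 161 mod 12 = 5.

x ≡ 161 (mod 252).


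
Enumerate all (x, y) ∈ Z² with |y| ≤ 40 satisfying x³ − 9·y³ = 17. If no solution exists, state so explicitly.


The equation is x³ - 9y³ = 17. For fixed y, x³ = 9·y³ + 17, so a solution requires the RHS to be a perfect cube.
Strategy: iterate y from -40 to 40, compute RHS = 9·y³ + 17, and check whether it is a (positive or negative) perfect cube.
Check small values of y:
  y = 0: RHS = 17 is not a perfect cube.
  y = 1: RHS = 26 is not a perfect cube.
  y = -1: RHS = 8 = (2)³ ⇒ x = 2 works.
  y = 2: RHS = 89 is not a perfect cube.
  y = -2: RHS = -55 is not a perfect cube.
  y = 3: RHS = 260 is not a perfect cube.
  y = -3: RHS = -226 is not a perfect cube.
Continuing, at y = -25: RHS = -140608 = (-52)³ ⇒ x = -52 works.
Searching the remaining y in |y| ≤ 40 finds no further solutions.
Collected solutions: (2, -1), (-52, -25).

Solutions (with |y| ≤ 40): (2, -1), (-52, -25).


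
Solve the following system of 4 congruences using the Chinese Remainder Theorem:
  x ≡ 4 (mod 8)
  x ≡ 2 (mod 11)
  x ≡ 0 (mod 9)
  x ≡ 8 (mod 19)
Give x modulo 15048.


Product of moduli M = 8 · 11 · 9 · 19 = 15048.
Merge one congruence at a time:
  Start: x ≡ 4 (mod 8).
  Combine with x ≡ 2 (mod 11); new modulus lcm = 88.
    Write x = 4 + 8·t and substitute into x ≡ 2 (mod 11): 8·t ≡ 2 − 4 = -2 (mod 11).
    Reduce coefficients mod 11: 8·t ≡ 9 (mod 11).
    The inverse of 8 mod 11 is 7 (since 8·7 = 56 = 5·11 + 1), so t ≡ 7·9 = 63 ≡ 8 (mod 11).
    Then x = 4 + 8·8 = 68, valid modulo lcm(8, 11) = 88: x ≡ 68 (mod 88).
  Combine with x ≡ 0 (mod 9); new modulus lcm = 792.
    Write x = 68 + 88·t and substitute into x ≡ 0 (mod 9): 88·t ≡ 0 − 68 = -68 (mod 9).
    Reduce coefficients mod 9: 7·t ≡ 4 (mod 9).
    The inverse of 7 mod 9 is 4 (since 7·4 = 28 = 3·9 + 1), so t ≡ 4·4 = 16 ≡ 7 (mod 9).
    Then x = 68 + 88·7 = 684, valid modulo lcm(88, 9) = 792: x ≡ 684 (mod 792).
  Combine with x ≡ 8 (mod 19); new modulus lcm = 15048.
    Write x = 684 + 792·t and substitute into x ≡ 8 (mod 19): 792·t ≡ 8 − 684 = -676 (mod 19).
    Reduce coefficients mod 19: 13·t ≡ 8 (mod 19).
    The inverse of 13 mod 19 is 3 (since 13·3 = 39 = 2·19 + 1), so t ≡ 3·8 = 24 ≡ 5 (mod 19).
    Then x = 684 + 792·5 = 4644, valid modulo lcm(792, 19) = 15048: x ≡ 4644 (mod 15048).
Verify against each original: 4644 mod 8 = 4, 4644 mod 11 = 2, 4644 mod 9 = 0, 4644 mod 19 = 8.

x ≡ 4644 (mod 15048).


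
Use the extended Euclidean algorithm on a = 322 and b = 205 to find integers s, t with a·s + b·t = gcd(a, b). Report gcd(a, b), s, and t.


Euclidean algorithm on (322, 205) — divide until remainder is 0:
  322 = 1 · 205 + 117
  205 = 1 · 117 + 88
  117 = 1 · 88 + 29
  88 = 3 · 29 + 1
  29 = 29 · 1 + 0
gcd(322, 205) = 1.
Track Bezout coefficients alongside the remainders: start with r₀ = 322 = a·1 + b·0 (s = 1, t = 0) and r₁ = 205 = a·0 + b·1 (s = 0, t = 1); each new remainder r_{k+1} = r_{k-1} − q_k·r_k inherits s_{k+1} = s_{k-1} − q_k·s_k, t_{k+1} = t_{k-1} − q_k·t_k, so r_k = a·s_k + b·t_k at every step:
  q = 1: r = 117, s = 1 − 1·0 = 1, t = 0 − 1·1 = -1  (check: 322·1 + 205·(-1) = 117)
  q = 1: r = 88, s = 0 − 1·1 = -1, t = 1 − 1·(-1) = 2  (check: 322·(-1) + 205·2 = 88)
  q = 1: r = 29, s = 1 − 1·(-1) = 2, t = -1 − 1·2 = -3  (check: 322·2 + 205·(-3) = 29)
  q = 3: r = 1, s = -1 − 3·2 = -7, t = 2 − 3·(-3) = 11  (check: 322·(-7) + 205·11 = 1)
The row with r = 1 (the gcd) gives the Bezout coefficients s = -7, t = 11.
Result: 322 · (-7) + 205 · (11) = 1.

gcd(322, 205) = 1; s = -7, t = 11 (check: 322·(-7) + 205·11 = 1).


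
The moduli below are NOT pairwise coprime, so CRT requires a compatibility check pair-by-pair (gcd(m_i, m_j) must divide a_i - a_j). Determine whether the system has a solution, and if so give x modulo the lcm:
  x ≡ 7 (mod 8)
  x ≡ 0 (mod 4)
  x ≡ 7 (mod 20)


Moduli 8, 4, 20 are not pairwise coprime, so CRT works modulo lcm(m_i) when all pairwise compatibility conditions hold.
Pairwise compatibility: gcd(m_i, m_j) must divide a_i - a_j for every pair.
Merge one congruence at a time:
  Start: x ≡ 7 (mod 8).
  Combine with x ≡ 0 (mod 4): gcd(8, 4) = 4, and 0 - 7 = -7 is NOT divisible by 4.
    ⇒ system is inconsistent (no integer solution).

No solution (the system is inconsistent).


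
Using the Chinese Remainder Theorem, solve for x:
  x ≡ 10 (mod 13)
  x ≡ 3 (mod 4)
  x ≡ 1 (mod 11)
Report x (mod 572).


Moduli 13, 4, 11 are pairwise coprime; by CRT there is a unique solution modulo M = 13 · 4 · 11 = 572.
Solve pairwise, accumulating the modulus:
  Start with x ≡ 10 (mod 13).
  Combine with x ≡ 3 (mod 4): since gcd(13, 4) = 1, we get a unique residue mod 52.
    Write x = 10 + 13·t and substitute into x ≡ 3 (mod 4): 13·t ≡ 3 − 10 = -7 (mod 4).
    Reduce coefficients mod 4: 1·t ≡ 1 (mod 4).
    So t ≡ 1 (mod 4).
    Then x = 10 + 13·1 = 23, valid modulo lcm(13, 4) = 52: x ≡ 23 (mod 52).
  Combine with x ≡ 1 (mod 11): since gcd(52, 11) = 1, we get a unique residue mod 572.
    Write x = 23 + 52·t and substitute into x ≡ 1 (mod 11): 52·t ≡ 1 − 23 = -22 (mod 11).
    Reduce coefficients mod 11: 8·t ≡ 0 (mod 11).
    The inverse of 8 mod 11 is 7 (since 8·7 = 56 = 5·11 + 1), so t ≡ 7·0 = 0 ≡ 0 (mod 11).
    Then x = 23 + 52·0 = 23, valid modulo lcm(52, 11) = 572: x ≡ 23 (mod 572).
Verify: 23 mod 13 = 10 ✓, 23 mod 4 = 3 ✓, 23 mod 11 = 1 ✓.

x ≡ 23 (mod 572).


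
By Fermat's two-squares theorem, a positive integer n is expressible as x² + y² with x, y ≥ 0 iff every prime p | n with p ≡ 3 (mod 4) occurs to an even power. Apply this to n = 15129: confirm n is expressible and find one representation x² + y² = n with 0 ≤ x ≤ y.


Step 1: Factor n = 15129 = 3^2 · 41^2.
Step 2: Check the mod-4 condition on each prime factor: 3 ≡ 3 (mod 4), exponent 2 (must be even); 41 ≡ 1 (mod 4), exponent 2.
All primes ≡ 3 (mod 4) appear to even exponent (or don't appear), so by the two-squares theorem n IS expressible as a sum of two squares.
Step 3: Build a representation. Group n = k² · m with k = 3 and m = 41 · 41 = 1681 (a product of primes ≡ 1 (mod 4)); a representation of m scales to one of n via (k·x)² + (k·y)² = k²(x² + y²). Each prime p ≡ 1 (mod 4) is itself a sum of two squares; find a² by testing p − a² for a perfect square:
  41: 41 − 1² = 40, 41 − 2² = 37, 41 − 3² = 32, 41 − 4² = 25 = 5² ⇒ 41 = 4² + 5².
  Combine using the Brahmagupta–Fibonacci identity (a² + b²)(c² + d²) = (ac − bd)² + (ad + bc)² = (ac + bd)² + (ad − bc)²:
  41 · 41 = 1681: from (4² + 5²)(4² + 5²), take (4·4 − 5·5, 4·5 + 5·4) = (16 − 25, 20 + 20) = (-9, 40); dropping signs (only squares matter) gives (9, 40); check 9² + 40² = 81 + 1600 = 1681 ✓.
  Scale by k = 3: (3·9, 3·40) = (27, 120).
Step 4: Order so x ≤ y and verify: 27² + 120² = 729 + 14400 = 15129 = n. ✓

n = 15129 = 27² + 120² (one valid representation with x ≤ y).


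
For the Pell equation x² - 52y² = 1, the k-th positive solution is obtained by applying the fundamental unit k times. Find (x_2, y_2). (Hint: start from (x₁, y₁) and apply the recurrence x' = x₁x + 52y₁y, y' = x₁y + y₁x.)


Step 1: Find the fundamental solution (x₁, y₁) of x² - 52y² = 1.
  Expand √52 as a continued fraction. a₀ = ⌊√52⌋ = 7; iterate m_{k+1} = d_k·a_k − m_k, d_{k+1} = (52 − m_{k+1}²)/d_k, a_{k+1} = ⌊(a₀ + m_{k+1})/d_{k+1}⌋ (starting m₀ = 0, d₀ = 1), with convergents p_k = a_k·p_{k-1} + p_{k-2}, q_k = a_k·q_{k-1} + q_{k-2} (p₋₁ = 1, q₋₁ = 0):
  k = 0: a₀ = 7; p₀/q₀ = 7/1; p₀² − 52·q₀² = 49 − 52 = -3.
  k = 1: m = 7, d = 3, a = ⌊(7 + 7)/3⌋ = 4; p/q = (4·7 + 1)/(4·1 + 0) = 29/4; p² − 52·q² = 841 − 832 = 9.
  k = 2: m = 5, d = 9, a = ⌊(7 + 5)/9⌋ = 1; p/q = (1·29 + 7)/(1·4 + 1) = 36/5; p² − 52·q² = 1296 − 1300 = -4.
  k = 3: m = 4, d = 4, a = ⌊(7 + 4)/4⌋ = 2; p/q = (2·36 + 29)/(2·5 + 4) = 101/14; p² − 52·q² = 10201 − 10192 = 9.
  k = 4: m = 4, d = 9, a = ⌊(7 + 4)/9⌋ = 1; p/q = (1·101 + 36)/(1·14 + 5) = 137/19; p² − 52·q² = 18769 − 18772 = -3.
  k = 5: m = 5, d = 3, a = ⌊(7 + 5)/3⌋ = 4; p/q = (4·137 + 101)/(4·19 + 14) = 649/90; p² − 52·q² = 421201 − 421200 = 1.
  The first convergent with p² − 52·q² = 1 gives the fundamental solution (x₁, y₁) = (649, 90).
Step 2: Apply the recurrence (x_{n+1}, y_{n+1}) = (x₁x_n + 52y₁y_n, x₁y_n + y₁x_n) repeatedly.
  From (x_1, y_1) = (649, 90): x_2 = 649·649 + 52·90·90 = 842401; y_2 = 649·90 + 90·649 = 116820.
Step 3: Verify x_2² - 52·y_2² = 709639444801 - 709639444800 = 1 (should be 1). ✓

(x_1, y_1) = (649, 90); (x_2, y_2) = (842401, 116820).


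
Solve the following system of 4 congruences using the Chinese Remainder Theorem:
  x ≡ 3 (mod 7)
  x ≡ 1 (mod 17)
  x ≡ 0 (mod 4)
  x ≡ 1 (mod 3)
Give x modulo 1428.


Product of moduli M = 7 · 17 · 4 · 3 = 1428.
Merge one congruence at a time:
  Start: x ≡ 3 (mod 7).
  Combine with x ≡ 1 (mod 17); new modulus lcm = 119.
    Write x = 3 + 7·t and substitute into x ≡ 1 (mod 17): 7·t ≡ 1 − 3 = -2 (mod 17).
    Reduce coefficients mod 17: 7·t ≡ 15 (mod 17).
    The inverse of 7 mod 17 is 5 (since 7·5 = 35 = 2·17 + 1), so t ≡ 5·15 = 75 ≡ 7 (mod 17).
    Then x = 3 + 7·7 = 52, valid modulo lcm(7, 17) = 119: x ≡ 52 (mod 119).
  Combine with x ≡ 0 (mod 4); new modulus lcm = 476.
    Write x = 52 + 119·t and substitute into x ≡ 0 (mod 4): 119·t ≡ 0 − 52 = -52 (mod 4).
    Reduce coefficients mod 4: 3·t ≡ 0 (mod 4).
    The inverse of 3 mod 4 is 3 (since 3·3 = 9 = 2·4 + 1), so t ≡ 3·0 = 0 ≡ 0 (mod 4).
    Then x = 52 + 119·0 = 52, valid modulo lcm(119, 4) = 476: x ≡ 52 (mod 476).
  Combine with x ≡ 1 (mod 3); new modulus lcm = 1428.
    Write x = 52 + 476·t and substitute into x ≡ 1 (mod 3): 476·t ≡ 1 − 52 = -51 (mod 3).
    Reduce coefficients mod 3: 2·t ≡ 0 (mod 3).
    The inverse of 2 mod 3 is 2 (since 2·2 = 4 = 1·3 + 1), so t ≡ 2·0 = 0 ≡ 0 (mod 3).
    Then x = 52 + 476·0 = 52, valid modulo lcm(476, 3) = 1428: x ≡ 52 (mod 1428).
Verify against each original: 52 mod 7 = 3, 52 mod 17 = 1, 52 mod 4 = 0, 52 mod 3 = 1.

x ≡ 52 (mod 1428).


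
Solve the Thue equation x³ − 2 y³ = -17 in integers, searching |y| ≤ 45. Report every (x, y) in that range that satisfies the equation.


The equation is x³ - 2y³ = -17. For fixed y, x³ = 2·y³ − 17, so a solution requires the RHS to be a perfect cube.
Strategy: iterate y from -45 to 45, compute RHS = 2·y³ − 17, and check whether it is a (positive or negative) perfect cube.
Check small values of y:
  y = 0: RHS = -17 is not a perfect cube.
  y = 1: RHS = -15 is not a perfect cube.
  y = -1: RHS = -19 is not a perfect cube.
  y = 2: RHS = -1 = (-1)³ ⇒ x = -1 works.
  y = -2: RHS = -33 is not a perfect cube.
  y = 3: RHS = 37 is not a perfect cube.
  y = -3: RHS = -71 is not a perfect cube.
Continuing the search up to |y| = 45 finds no further solutions beyond those listed.
Collected solutions: (-1, 2).

Solutions (with |y| ≤ 45): (-1, 2).


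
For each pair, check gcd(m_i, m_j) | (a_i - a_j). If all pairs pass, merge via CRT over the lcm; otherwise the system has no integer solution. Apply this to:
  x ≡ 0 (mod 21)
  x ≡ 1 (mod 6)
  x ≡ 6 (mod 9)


Moduli 21, 6, 9 are not pairwise coprime, so CRT works modulo lcm(m_i) when all pairwise compatibility conditions hold.
Pairwise compatibility: gcd(m_i, m_j) must divide a_i - a_j for every pair.
Merge one congruence at a time:
  Start: x ≡ 0 (mod 21).
  Combine with x ≡ 1 (mod 6): gcd(21, 6) = 3, and 1 - 0 = 1 is NOT divisible by 3.
    ⇒ system is inconsistent (no integer solution).

No solution (the system is inconsistent).


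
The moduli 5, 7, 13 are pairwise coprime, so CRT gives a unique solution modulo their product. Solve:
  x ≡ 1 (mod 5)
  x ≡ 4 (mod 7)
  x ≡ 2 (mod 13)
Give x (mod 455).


Moduli 5, 7, 13 are pairwise coprime; by CRT there is a unique solution modulo M = 5 · 7 · 13 = 455.
Solve pairwise, accumulating the modulus:
  Start with x ≡ 1 (mod 5).
  Combine with x ≡ 4 (mod 7): since gcd(5, 7) = 1, we get a unique residue mod 35.
    Write x = 1 + 5·t and substitute into x ≡ 4 (mod 7): 5·t ≡ 4 − 1 = 3 (mod 7).
    The inverse of 5 mod 7 is 3 (since 5·3 = 15 = 2·7 + 1), so t ≡ 3·3 = 9 ≡ 2 (mod 7).
    Then x = 1 + 5·2 = 11, valid modulo lcm(5, 7) = 35: x ≡ 11 (mod 35).
  Combine with x ≡ 2 (mod 13): since gcd(35, 13) = 1, we get a unique residue mod 455.
    Write x = 11 + 35·t and substitute into x ≡ 2 (mod 13): 35·t ≡ 2 − 11 = -9 (mod 13).
    Reduce coefficients mod 13: 9·t ≡ 4 (mod 13).
    The inverse of 9 mod 13 is 3 (since 9·3 = 27 = 2·13 + 1), so t ≡ 3·4 = 12 ≡ 12 (mod 13).
    Then x = 11 + 35·12 = 431, valid modulo lcm(35, 13) = 455: x ≡ 431 (mod 455).
Verify: 431 mod 5 = 1 ✓, 431 mod 7 = 4 ✓, 431 mod 13 = 2 ✓.

x ≡ 431 (mod 455).


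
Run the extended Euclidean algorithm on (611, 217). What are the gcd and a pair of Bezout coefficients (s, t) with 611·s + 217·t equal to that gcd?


Euclidean algorithm on (611, 217) — divide until remainder is 0:
  611 = 2 · 217 + 177
  217 = 1 · 177 + 40
  177 = 4 · 40 + 17
  40 = 2 · 17 + 6
  17 = 2 · 6 + 5
  6 = 1 · 5 + 1
  5 = 5 · 1 + 0
gcd(611, 217) = 1.
Track Bezout coefficients alongside the remainders: start with r₀ = 611 = a·1 + b·0 (s = 1, t = 0) and r₁ = 217 = a·0 + b·1 (s = 0, t = 1); each new remainder r_{k+1} = r_{k-1} − q_k·r_k inherits s_{k+1} = s_{k-1} − q_k·s_k, t_{k+1} = t_{k-1} − q_k·t_k, so r_k = a·s_k + b·t_k at every step:
  q = 2: r = 177, s = 1 − 2·0 = 1, t = 0 − 2·1 = -2  (check: 611·1 + 217·(-2) = 177)
  q = 1: r = 40, s = 0 − 1·1 = -1, t = 1 − 1·(-2) = 3  (check: 611·(-1) + 217·3 = 40)
  q = 4: r = 17, s = 1 − 4·(-1) = 5, t = -2 − 4·3 = -14  (check: 611·5 + 217·(-14) = 17)
  q = 2: r = 6, s = -1 − 2·5 = -11, t = 3 − 2·(-14) = 31  (check: 611·(-11) + 217·31 = 6)
  q = 2: r = 5, s = 5 − 2·(-11) = 27, t = -14 − 2·31 = -76  (check: 611·27 + 217·(-76) = 5)
  q = 1: r = 1, s = -11 − 1·27 = -38, t = 31 − 1·(-76) = 107  (check: 611·(-38) + 217·107 = 1)
The row with r = 1 (the gcd) gives the Bezout coefficients s = -38, t = 107.
Result: 611 · (-38) + 217 · (107) = 1.

gcd(611, 217) = 1; s = -38, t = 107 (check: 611·(-38) + 217·107 = 1).


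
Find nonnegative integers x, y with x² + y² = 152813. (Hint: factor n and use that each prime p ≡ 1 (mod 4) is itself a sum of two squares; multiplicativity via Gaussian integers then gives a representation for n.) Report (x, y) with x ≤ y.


Step 1: Factor n = 152813 = 17 · 89 · 101.
Step 2: Check the mod-4 condition on each prime factor: 17 ≡ 1 (mod 4), exponent 1; 89 ≡ 1 (mod 4), exponent 1; 101 ≡ 1 (mod 4), exponent 1.
All primes ≡ 3 (mod 4) appear to even exponent (or don't appear), so by the two-squares theorem n IS expressible as a sum of two squares.
Step 3: Build a representation. Here n = 17 · 89 · 101 is a product of primes ≡ 1 (mod 4). Each prime p ≡ 1 (mod 4) is itself a sum of two squares; find a² by testing p − a² for a perfect square:
  17: 17 − 1² = 16 = 4² ⇒ 17 = 1² + 4².
  89: 89 − 1² = 88, 89 − 2² = 85, 89 − 3² = 80, 89 − 4² = 73, 89 − 5² = 64 = 8² ⇒ 89 = 5² + 8².
  101: 101 − 1² = 100 = 10² ⇒ 101 = 1² + 10².
  Combine using the Brahmagupta–Fibonacci identity (a² + b²)(c² + d²) = (ac − bd)² + (ad + bc)² = (ac + bd)² + (ad − bc)²:
  17 · 89 = 1513: from (1² + 4²)(5² + 8²), take (1·5 − 4·8, 1·8 + 4·5) = (5 − 32, 8 + 20) = (-27, 28); dropping signs (only squares matter) gives (27, 28); check 27² + 28² = 729 + 784 = 1513 ✓.
  1513 · 101 = 152813: from (27² + 28²)(1² + 10²), take (27·1 − 28·10, 27·10 + 28·1) = (27 − 280, 270 + 28) = (-253, 298); dropping signs (only squares matter) gives (253, 298); check 253² + 298² = 64009 + 88804 = 152813 ✓.
Step 4: Order so x ≤ y and verify: 253² + 298² = 64009 + 88804 = 152813 = n. ✓

n = 152813 = 253² + 298² (one valid representation with x ≤ y).
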